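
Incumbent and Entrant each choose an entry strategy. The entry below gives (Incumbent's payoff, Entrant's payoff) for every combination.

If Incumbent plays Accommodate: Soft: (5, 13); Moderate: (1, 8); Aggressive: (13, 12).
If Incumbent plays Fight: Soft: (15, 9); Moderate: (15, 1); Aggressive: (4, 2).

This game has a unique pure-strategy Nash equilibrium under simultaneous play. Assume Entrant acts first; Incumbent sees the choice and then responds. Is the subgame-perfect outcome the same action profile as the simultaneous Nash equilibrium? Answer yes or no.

Solve by backward induction (Entrant leads).
- Soft: Incumbent compares 5, 15 and picks Fight; Entrant would get 9.
- Moderate: Incumbent compares 1, 15 and picks Fight; Entrant would get 1.
- Aggressive: Incumbent compares 13, 4 and picks Accommodate; Entrant would get 12.
Maximizing over 9, 1, 12, Entrant chooses Aggressive. Subgame-perfect outcome: (Accommodate, Aggressive) with payoffs (13, 12).
For the simultaneous game, intersect best replies.
Incumbent's best replies: Soft→Fight; Moderate→Fight; Aggressive→Accommodate.
Entrant's best replies: Accommodate→Soft; Fight→Soft.
The unique mutual best reply is (Fight, Soft), giving (15, 9).
Sequential outcome (Accommodate, Aggressive) differs from the Nash profile (Fight, Soft).

no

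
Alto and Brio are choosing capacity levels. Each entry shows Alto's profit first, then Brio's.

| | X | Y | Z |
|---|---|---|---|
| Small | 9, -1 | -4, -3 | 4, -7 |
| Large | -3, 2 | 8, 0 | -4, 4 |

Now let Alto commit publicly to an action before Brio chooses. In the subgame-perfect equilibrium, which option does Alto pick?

Brio best-responds to each possible Alto move:
- Small → Brio plays X (best of -1, -3, -7); Alto gets 9.
- Large → Brio plays Z (best of 2, 0, 4); Alto gets -4.
Alto's induced payoffs are 9, -4, so Alto commits to Small. Subgame-perfect outcome: (Small, X) with payoffs (9, -1).

Small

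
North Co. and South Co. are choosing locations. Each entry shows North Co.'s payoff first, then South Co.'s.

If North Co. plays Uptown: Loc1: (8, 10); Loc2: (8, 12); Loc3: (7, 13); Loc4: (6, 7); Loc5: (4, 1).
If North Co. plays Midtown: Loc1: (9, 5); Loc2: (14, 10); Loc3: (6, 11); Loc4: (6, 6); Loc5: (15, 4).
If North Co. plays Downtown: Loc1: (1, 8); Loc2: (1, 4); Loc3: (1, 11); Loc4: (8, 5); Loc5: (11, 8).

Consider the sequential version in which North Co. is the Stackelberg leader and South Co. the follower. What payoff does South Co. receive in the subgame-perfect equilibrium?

13

Solve by backward induction (North Co. leads).
- Uptown: South Co. compares 10, 12, 13, 7, 1 and picks Loc3; North Co. would get 7.
- Midtown: South Co. compares 5, 10, 11, 6, 4 and picks Loc3; North Co. would get 6.
- Downtown: South Co. compares 8, 4, 11, 5, 8 and picks Loc3; North Co. would get 1.
Maximizing over 7, 6, 1, North Co. chooses Uptown. Subgame-perfect outcome: (Uptown, Loc3) with payoffs (7, 13).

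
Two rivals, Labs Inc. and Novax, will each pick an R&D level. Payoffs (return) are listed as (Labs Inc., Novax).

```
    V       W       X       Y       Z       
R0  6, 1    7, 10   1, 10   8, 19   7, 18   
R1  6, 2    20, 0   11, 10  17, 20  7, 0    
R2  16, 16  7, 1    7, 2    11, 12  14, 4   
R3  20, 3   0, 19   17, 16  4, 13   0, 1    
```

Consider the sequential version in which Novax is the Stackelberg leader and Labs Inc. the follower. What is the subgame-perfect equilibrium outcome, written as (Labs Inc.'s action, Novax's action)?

Work backward from Labs Inc.'s decision.
- V → Labs Inc. plays R3 (best of 6, 6, 16, 20); Novax gets 3.
- W → Labs Inc. plays R1 (best of 7, 20, 7, 0); Novax gets 0.
- X → Labs Inc. plays R3 (best of 1, 11, 7, 17); Novax gets 16.
- Y → Labs Inc. plays R1 (best of 8, 17, 11, 4); Novax gets 20.
- Z → Labs Inc. plays R2 (best of 7, 7, 14, 0); Novax gets 4.
Among 3, 0, 16, 20, 4, the best is 20 at Y. Subgame-perfect outcome: (R1, Y) with payoffs (17, 20).

(R1, Y)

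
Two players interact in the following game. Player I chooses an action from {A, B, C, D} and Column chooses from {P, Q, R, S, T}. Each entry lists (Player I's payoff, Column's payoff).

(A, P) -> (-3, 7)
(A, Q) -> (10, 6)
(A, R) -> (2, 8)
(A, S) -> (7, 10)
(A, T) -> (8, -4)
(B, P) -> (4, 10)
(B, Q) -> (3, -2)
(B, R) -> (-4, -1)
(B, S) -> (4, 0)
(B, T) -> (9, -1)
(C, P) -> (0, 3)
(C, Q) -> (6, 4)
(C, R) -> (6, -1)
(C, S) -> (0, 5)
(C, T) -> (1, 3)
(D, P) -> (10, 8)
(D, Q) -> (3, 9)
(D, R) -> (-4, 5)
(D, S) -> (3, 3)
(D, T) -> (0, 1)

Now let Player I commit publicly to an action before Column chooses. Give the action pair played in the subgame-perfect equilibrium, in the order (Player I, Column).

(A, S)

Solve by backward induction (Player I leads).
- A: BR = S, leader payoff 7.
- B: BR = P, leader payoff 4.
- C: BR = S, leader payoff 0.
- D: BR = Q, leader payoff 3.
Player I's induced payoffs are 7, 4, 0, 3, so Player I commits to A. Subgame-perfect outcome: (A, S) with payoffs (7, 10).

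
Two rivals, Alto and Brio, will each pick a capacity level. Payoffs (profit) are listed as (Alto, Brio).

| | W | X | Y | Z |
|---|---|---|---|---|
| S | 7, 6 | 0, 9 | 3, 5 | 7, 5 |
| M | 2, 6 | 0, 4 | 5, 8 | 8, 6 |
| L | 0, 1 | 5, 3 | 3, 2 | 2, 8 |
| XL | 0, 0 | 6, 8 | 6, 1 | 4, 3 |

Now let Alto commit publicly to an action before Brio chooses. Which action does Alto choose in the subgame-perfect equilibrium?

Work backward from Brio's decision.
- S: Brio compares 6, 9, 5, 5 and picks X; Alto would get 0.
- M: Brio compares 6, 4, 8, 6 and picks Y; Alto would get 5.
- L: Brio compares 1, 3, 2, 8 and picks Z; Alto would get 2.
- XL: Brio compares 0, 8, 1, 3 and picks X; Alto would get 6.
Among 0, 5, 2, 6, the best is 6 at XL. Subgame-perfect outcome: (XL, X) with payoffs (6, 8).

XL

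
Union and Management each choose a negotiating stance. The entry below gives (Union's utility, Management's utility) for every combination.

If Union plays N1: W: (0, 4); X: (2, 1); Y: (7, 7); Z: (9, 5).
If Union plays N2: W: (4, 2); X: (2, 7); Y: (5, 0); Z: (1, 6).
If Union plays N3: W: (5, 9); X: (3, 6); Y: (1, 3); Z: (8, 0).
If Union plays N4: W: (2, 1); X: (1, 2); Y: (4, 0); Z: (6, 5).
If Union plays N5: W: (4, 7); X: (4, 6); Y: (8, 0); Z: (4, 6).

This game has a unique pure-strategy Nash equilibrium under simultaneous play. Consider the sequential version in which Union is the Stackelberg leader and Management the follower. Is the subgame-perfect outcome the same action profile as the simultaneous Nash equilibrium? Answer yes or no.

Work backward from Management's decision.
- N1: Management compares 4, 1, 7, 5 and picks Y; Union would get 7.
- N2: Management compares 2, 7, 0, 6 and picks X; Union would get 2.
- N3: Management compares 9, 6, 3, 0 and picks W; Union would get 5.
- N4: Management compares 1, 2, 0, 5 and picks Z; Union would get 6.
- N5: Management compares 7, 6, 0, 6 and picks W; Union would get 4.
Maximizing over 7, 2, 5, 6, 4, Union chooses N1. Subgame-perfect outcome: (N1, Y) with payoffs (7, 7).
Under simultaneous play:
Union's best replies: W→N3; X→N5; Y→N5; Z→N1.
Management's best replies: N1→Y; N2→X; N3→W; N4→Z; N5→W.
Only (N3, W) has each player best-responding; Nash payoffs (5, 9).
Sequential outcome (N1, Y) differs from the Nash profile (N3, W).

no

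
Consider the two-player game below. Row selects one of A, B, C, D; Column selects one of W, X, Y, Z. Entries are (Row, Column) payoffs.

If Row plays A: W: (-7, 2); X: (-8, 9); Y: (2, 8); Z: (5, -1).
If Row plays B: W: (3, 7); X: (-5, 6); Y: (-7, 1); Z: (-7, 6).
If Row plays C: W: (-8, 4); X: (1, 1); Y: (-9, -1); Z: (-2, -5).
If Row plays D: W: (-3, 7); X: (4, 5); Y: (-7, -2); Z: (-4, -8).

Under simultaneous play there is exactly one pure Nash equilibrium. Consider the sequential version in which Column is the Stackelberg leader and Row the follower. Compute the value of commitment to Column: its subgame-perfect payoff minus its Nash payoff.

Work backward from Row's decision.
- W: BR = B, leader payoff 7.
- X: BR = D, leader payoff 5.
- Y: BR = A, leader payoff 8.
- Z: BR = A, leader payoff -1.
Among 7, 5, 8, -1, the best is 8 at Y. Subgame-perfect outcome: (A, Y) with payoffs (2, 8).
For the simultaneous game, intersect best replies.
Row's best replies: W→B; X→D; Y→A; Z→A.
Column's best replies: A→X; B→W; C→W; D→W.
The unique mutual best reply is (B, W), giving (3, 7).
Column's commitment gain: 8 − 7 = 1.

1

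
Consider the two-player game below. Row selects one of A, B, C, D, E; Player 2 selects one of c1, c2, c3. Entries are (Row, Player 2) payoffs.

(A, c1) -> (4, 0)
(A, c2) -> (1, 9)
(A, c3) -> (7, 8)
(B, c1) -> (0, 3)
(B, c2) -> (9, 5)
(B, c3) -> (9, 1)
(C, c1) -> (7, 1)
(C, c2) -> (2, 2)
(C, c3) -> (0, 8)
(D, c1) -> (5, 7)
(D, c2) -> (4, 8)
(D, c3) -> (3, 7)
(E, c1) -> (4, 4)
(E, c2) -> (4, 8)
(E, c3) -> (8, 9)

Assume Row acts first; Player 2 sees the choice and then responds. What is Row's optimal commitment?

Solve by backward induction (Row leads).
- A → Player 2 plays c2 (best of 0, 9, 8); Row gets 1.
- B → Player 2 plays c2 (best of 3, 5, 1); Row gets 9.
- C → Player 2 plays c3 (best of 1, 2, 8); Row gets 0.
- D → Player 2 plays c2 (best of 7, 8, 7); Row gets 4.
- E → Player 2 plays c3 (best of 4, 8, 9); Row gets 8.
Row's induced payoffs are 1, 9, 0, 4, 8, so Row commits to B. Subgame-perfect outcome: (B, c2) with payoffs (9, 5).

B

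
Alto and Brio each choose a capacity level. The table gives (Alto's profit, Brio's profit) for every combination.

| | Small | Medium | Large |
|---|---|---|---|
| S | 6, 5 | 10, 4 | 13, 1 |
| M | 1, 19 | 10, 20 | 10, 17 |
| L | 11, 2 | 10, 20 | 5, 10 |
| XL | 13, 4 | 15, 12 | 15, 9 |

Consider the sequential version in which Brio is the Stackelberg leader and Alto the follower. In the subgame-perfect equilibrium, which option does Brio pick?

Alto best-responds to each possible Brio move:
- Small: Alto compares 6, 1, 11, 13 and picks XL; Brio would get 4.
- Medium: Alto compares 10, 10, 10, 15 and picks XL; Brio would get 12.
- Large: Alto compares 13, 10, 5, 15 and picks XL; Brio would get 9.
Among 4, 12, 9, the best is 12 at Medium. Subgame-perfect outcome: (XL, Medium) with payoffs (15, 12).

Medium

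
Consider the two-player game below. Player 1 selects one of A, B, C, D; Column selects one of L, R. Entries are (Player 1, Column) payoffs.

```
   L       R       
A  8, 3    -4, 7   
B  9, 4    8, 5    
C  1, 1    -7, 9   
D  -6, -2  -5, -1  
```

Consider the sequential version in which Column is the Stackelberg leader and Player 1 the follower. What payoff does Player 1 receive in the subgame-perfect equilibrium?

Solve by backward induction (Column leads).
- L: Player 1 compares 8, 9, 1, -6 and picks B; Column would get 4.
- R: Player 1 compares -4, 8, -7, -5 and picks B; Column would get 5.
Maximizing over 4, 5, Column chooses R. Subgame-perfect outcome: (B, R) with payoffs (8, 5).

8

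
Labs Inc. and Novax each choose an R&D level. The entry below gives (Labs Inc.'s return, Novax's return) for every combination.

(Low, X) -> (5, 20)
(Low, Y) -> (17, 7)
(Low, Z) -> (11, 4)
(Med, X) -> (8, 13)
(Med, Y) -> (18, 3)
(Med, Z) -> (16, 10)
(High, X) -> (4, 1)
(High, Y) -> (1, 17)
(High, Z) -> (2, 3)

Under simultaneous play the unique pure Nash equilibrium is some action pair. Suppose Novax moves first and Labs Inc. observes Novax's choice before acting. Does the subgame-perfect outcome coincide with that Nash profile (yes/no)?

Work backward from Labs Inc.'s decision.
- X: Labs Inc. compares 5, 8, 4 and picks Med; Novax would get 13.
- Y: Labs Inc. compares 17, 18, 1 and picks Med; Novax would get 3.
- Z: Labs Inc. compares 11, 16, 2 and picks Med; Novax would get 10.
Among 13, 3, 10, the best is 13 at X. Subgame-perfect outcome: (Med, X) with payoffs (8, 13).
For the simultaneous game, intersect best replies.
Labs Inc.'s best replies: X→Med; Y→Med; Z→Med.
Novax's best replies: Low→X; Med→X; High→Y.
Only (Med, X) has each player best-responding; Nash payoffs (8, 13).
Sequential outcome (Med, X) coincides with the Nash profile (Med, X).

yes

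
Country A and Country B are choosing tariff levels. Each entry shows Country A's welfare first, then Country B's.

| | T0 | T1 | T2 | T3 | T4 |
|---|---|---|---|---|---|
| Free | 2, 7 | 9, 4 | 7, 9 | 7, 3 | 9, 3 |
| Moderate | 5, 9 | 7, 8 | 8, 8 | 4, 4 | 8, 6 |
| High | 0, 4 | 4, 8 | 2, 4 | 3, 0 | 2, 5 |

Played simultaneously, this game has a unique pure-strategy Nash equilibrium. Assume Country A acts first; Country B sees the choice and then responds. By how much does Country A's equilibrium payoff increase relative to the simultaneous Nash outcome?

Country B best-responds to each possible Country A move:
- Free: BR = T2, leader payoff 7.
- Moderate: BR = T0, leader payoff 5.
- High: BR = T1, leader payoff 4.
Country A's induced payoffs are 7, 5, 4, so Country A commits to Free. Subgame-perfect outcome: (Free, T2) with payoffs (7, 9).
For the simultaneous game, intersect best replies.
Country A's best replies: T0→Moderate; T1→Free; T2→Moderate; T3→Free; T4→Free.
Country B's best replies: Free→T2; Moderate→T0; High→T1.
The unique mutual best reply is (Moderate, T0), giving (5, 9).
Country A's commitment gain: 7 − 5 = 2.

2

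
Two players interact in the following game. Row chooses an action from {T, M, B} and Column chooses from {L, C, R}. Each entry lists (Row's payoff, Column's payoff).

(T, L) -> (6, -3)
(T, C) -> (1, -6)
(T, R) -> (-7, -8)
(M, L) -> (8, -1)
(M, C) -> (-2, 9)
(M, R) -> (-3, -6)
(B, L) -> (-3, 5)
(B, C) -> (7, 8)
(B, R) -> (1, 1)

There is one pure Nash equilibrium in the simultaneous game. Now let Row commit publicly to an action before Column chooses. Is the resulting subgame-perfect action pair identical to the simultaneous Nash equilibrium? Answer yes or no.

Work backward from Column's decision.
- T: BR = L, leader payoff 6.
- M: BR = C, leader payoff -2.
- B: BR = C, leader payoff 7.
Row's induced payoffs are 6, -2, 7, so Row commits to B. Subgame-perfect outcome: (B, C) with payoffs (7, 8).
Under simultaneous play:
Row's best replies: L→M; C→B; R→B.
Column's best replies: T→L; M→C; B→C.
The unique mutual best reply is (B, C), giving (7, 8).
Sequential outcome (B, C) coincides with the Nash profile (B, C).

yes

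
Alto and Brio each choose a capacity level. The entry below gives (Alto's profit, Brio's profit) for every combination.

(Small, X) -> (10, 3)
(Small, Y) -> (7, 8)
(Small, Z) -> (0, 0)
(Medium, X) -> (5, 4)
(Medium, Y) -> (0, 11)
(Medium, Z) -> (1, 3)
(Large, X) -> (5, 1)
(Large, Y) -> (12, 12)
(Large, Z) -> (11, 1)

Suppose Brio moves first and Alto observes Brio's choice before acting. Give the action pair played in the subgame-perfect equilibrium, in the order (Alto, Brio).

(Large, Y)

Alto best-responds to each possible Brio move:
- X: Alto compares 10, 5, 5 and picks Small; Brio would get 3.
- Y: Alto compares 7, 0, 12 and picks Large; Brio would get 12.
- Z: Alto compares 0, 1, 11 and picks Large; Brio would get 1.
Maximizing over 3, 12, 1, Brio chooses Y. Subgame-perfect outcome: (Large, Y) with payoffs (12, 12).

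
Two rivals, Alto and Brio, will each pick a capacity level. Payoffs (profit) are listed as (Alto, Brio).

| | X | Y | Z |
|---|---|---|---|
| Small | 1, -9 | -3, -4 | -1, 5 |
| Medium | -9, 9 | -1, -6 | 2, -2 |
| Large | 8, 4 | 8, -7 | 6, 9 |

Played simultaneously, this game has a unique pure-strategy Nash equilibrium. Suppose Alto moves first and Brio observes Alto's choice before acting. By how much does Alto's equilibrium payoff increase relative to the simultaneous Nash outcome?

Work backward from Brio's decision.
- Small: BR = Z, leader payoff -1.
- Medium: BR = X, leader payoff -9.
- Large: BR = Z, leader payoff 6.
Alto's induced payoffs are -1, -9, 6, so Alto commits to Large. Subgame-perfect outcome: (Large, Z) with payoffs (6, 9).
Under simultaneous play:
Alto's best replies: X→Large; Y→Large; Z→Large.
Brio's best replies: Small→Z; Medium→X; Large→Z.
Only (Large, Z) has each player best-responding; Nash payoffs (6, 9).
Alto's commitment gain: 6 − 6 = 0.

0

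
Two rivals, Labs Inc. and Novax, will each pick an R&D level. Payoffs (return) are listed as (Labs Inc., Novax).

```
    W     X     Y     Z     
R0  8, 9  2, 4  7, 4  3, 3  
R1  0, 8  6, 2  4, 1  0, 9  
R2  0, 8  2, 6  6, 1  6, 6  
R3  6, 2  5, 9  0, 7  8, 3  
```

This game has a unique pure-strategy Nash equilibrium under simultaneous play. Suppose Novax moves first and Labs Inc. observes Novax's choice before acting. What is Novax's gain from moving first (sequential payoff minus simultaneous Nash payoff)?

0

Backward induction with Novax moving first.
- W → Labs Inc. plays R0 (best of 8, 0, 0, 6); Novax gets 9.
- X → Labs Inc. plays R1 (best of 2, 6, 2, 5); Novax gets 2.
- Y → Labs Inc. plays R0 (best of 7, 4, 6, 0); Novax gets 4.
- Z → Labs Inc. plays R3 (best of 3, 0, 6, 8); Novax gets 3.
Novax's induced payoffs are 9, 2, 4, 3, so Novax commits to W. Subgame-perfect outcome: (R0, W) with payoffs (8, 9).
Under simultaneous play:
Labs Inc.'s best replies: W→R0; X→R1; Y→R0; Z→R3.
Novax's best replies: R0→W; R1→Z; R2→W; R3→X.
Only (R0, W) has each player best-responding; Nash payoffs (8, 9).
Novax's commitment gain: 9 − 9 = 0.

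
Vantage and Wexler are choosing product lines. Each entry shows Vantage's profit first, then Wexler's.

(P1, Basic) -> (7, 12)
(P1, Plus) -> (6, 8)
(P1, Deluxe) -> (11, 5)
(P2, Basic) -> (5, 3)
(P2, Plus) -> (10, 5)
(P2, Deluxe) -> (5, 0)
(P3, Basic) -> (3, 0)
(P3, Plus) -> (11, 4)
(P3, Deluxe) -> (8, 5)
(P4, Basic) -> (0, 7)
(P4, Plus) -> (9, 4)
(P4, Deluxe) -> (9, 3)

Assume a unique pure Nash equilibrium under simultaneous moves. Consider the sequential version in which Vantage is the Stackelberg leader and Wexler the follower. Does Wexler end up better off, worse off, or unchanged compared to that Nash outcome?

Work backward from Wexler's decision.
- P1 → Wexler plays Basic (best of 12, 8, 5); Vantage gets 7.
- P2 → Wexler plays Plus (best of 3, 5, 0); Vantage gets 10.
- P3 → Wexler plays Deluxe (best of 0, 4, 5); Vantage gets 8.
- P4 → Wexler plays Basic (best of 7, 4, 3); Vantage gets 0.
Vantage's induced payoffs are 7, 10, 8, 0, so Vantage commits to P2. Subgame-perfect outcome: (P2, Plus) with payoffs (10, 5).
Now find the simultaneous Nash equilibrium.
Vantage's best replies: Basic→P1; Plus→P3; Deluxe→P1.
Wexler's best replies: P1→Basic; P2→Plus; P3→Deluxe; P4→Basic.
Only (P1, Basic) has each player best-responding; Nash payoffs (7, 12).
Wexler earns 5 sequentially versus 12 at the Nash outcome: worse off.

worse off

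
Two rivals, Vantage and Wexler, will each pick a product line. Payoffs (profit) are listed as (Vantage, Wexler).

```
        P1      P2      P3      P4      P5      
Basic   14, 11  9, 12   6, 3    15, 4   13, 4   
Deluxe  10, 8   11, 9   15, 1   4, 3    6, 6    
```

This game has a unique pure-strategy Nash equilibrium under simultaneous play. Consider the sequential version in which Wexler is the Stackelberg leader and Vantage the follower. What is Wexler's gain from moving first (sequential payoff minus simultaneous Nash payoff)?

Vantage best-responds to each possible Wexler move:
- P1: Vantage compares 14, 10 and picks Basic; Wexler would get 11.
- P2: Vantage compares 9, 11 and picks Deluxe; Wexler would get 9.
- P3: Vantage compares 6, 15 and picks Deluxe; Wexler would get 1.
- P4: Vantage compares 15, 4 and picks Basic; Wexler would get 4.
- P5: Vantage compares 13, 6 and picks Basic; Wexler would get 4.
Among 11, 9, 1, 4, 4, the best is 11 at P1. Subgame-perfect outcome: (Basic, P1) with payoffs (14, 11).
Under simultaneous play:
Vantage's best replies: P1→Basic; P2→Deluxe; P3→Deluxe; P4→Basic; P5→Basic.
Wexler's best replies: Basic→P2; Deluxe→P2.
Only (Deluxe, P2) has each player best-responding; Nash payoffs (11, 9).
Wexler's commitment gain: 11 − 9 = 2.

2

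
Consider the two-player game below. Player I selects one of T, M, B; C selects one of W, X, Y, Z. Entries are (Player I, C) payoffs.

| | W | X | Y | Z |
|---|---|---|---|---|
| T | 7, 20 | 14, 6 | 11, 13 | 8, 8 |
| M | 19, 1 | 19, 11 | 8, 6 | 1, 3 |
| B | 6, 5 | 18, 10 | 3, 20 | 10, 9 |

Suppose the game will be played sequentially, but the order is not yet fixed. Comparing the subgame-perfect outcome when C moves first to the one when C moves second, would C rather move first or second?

If Player I leads: C's best replies are T→W, M→X, B→Y; Player I's induced payoffs 7, 19, 3; outcome (M, X), payoffs (19, 11).
If C leads: Player I's best replies are W→M, X→M, Y→T, Z→B; C's induced payoffs 1, 11, 13, 9; outcome (T, Y), payoffs (11, 13).
C gets 13 moving first and 11 moving second, so C prefers to move first.

first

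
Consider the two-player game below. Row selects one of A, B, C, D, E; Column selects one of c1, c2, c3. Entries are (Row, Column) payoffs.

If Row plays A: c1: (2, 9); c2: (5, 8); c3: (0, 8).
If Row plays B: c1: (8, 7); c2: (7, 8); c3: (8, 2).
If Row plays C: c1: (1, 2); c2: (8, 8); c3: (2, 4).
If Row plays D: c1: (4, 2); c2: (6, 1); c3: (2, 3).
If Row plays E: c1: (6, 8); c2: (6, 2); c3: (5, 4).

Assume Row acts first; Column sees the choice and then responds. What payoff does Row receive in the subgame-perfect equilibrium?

Backward induction with Row moving first.
- A: BR = c1, leader payoff 2.
- B: BR = c2, leader payoff 7.
- C: BR = c2, leader payoff 8.
- D: BR = c3, leader payoff 2.
- E: BR = c1, leader payoff 6.
Maximizing over 2, 7, 8, 2, 6, Row chooses C. Subgame-perfect outcome: (C, c2) with payoffs (8, 8).

8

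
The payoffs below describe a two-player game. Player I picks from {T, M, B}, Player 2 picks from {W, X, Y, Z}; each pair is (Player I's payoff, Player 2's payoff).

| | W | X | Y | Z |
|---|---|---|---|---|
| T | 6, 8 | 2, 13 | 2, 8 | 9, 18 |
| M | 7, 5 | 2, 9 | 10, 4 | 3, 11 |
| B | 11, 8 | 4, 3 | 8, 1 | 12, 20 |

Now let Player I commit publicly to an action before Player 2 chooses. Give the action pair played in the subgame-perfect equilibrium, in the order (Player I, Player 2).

Solve by backward induction (Player I leads).
- T: Player 2 compares 8, 13, 8, 18 and picks Z; Player I would get 9.
- M: Player 2 compares 5, 9, 4, 11 and picks Z; Player I would get 3.
- B: Player 2 compares 8, 3, 1, 20 and picks Z; Player I would get 12.
Maximizing over 9, 3, 12, Player I chooses B. Subgame-perfect outcome: (B, Z) with payoffs (12, 20).

(B, Z)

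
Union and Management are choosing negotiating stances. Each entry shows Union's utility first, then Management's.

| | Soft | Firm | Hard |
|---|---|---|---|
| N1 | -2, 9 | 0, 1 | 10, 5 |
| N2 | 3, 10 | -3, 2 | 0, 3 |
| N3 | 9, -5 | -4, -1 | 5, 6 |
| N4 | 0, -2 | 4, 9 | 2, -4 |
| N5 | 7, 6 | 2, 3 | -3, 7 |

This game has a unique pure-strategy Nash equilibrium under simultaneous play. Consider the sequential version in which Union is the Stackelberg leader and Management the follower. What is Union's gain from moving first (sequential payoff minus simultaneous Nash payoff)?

Solve by backward induction (Union leads).
- N1: Management compares 9, 1, 5 and picks Soft; Union would get -2.
- N2: Management compares 10, 2, 3 and picks Soft; Union would get 3.
- N3: Management compares -5, -1, 6 and picks Hard; Union would get 5.
- N4: Management compares -2, 9, -4 and picks Firm; Union would get 4.
- N5: Management compares 6, 3, 7 and picks Hard; Union would get -3.
Union's induced payoffs are -2, 3, 5, 4, -3, so Union commits to N3. Subgame-perfect outcome: (N3, Hard) with payoffs (5, 6).
Under simultaneous play:
Union's best replies: Soft→N3; Firm→N4; Hard→N1.
Management's best replies: N1→Soft; N2→Soft; N3→Hard; N4→Firm; N5→Hard.
Only (N4, Firm) has each player best-responding; Nash payoffs (4, 9).
Union's commitment gain: 5 − 4 = 1.

1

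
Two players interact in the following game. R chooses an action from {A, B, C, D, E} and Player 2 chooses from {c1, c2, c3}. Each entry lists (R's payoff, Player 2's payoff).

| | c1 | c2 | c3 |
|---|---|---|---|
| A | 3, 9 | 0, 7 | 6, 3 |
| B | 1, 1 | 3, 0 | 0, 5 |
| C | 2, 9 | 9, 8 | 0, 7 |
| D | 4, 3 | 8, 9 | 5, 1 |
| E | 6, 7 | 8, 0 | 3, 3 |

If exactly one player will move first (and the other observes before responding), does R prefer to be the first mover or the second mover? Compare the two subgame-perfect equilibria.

second

If R leads: Player 2's best replies are A→c1, B→c3, C→c1, D→c2, E→c1; R's induced payoffs 3, 0, 2, 8, 6; outcome (D, c2), payoffs (8, 9).
If Player 2 leads: R's best replies are c1→E, c2→C, c3→A; Player 2's induced payoffs 7, 8, 3; outcome (C, c2), payoffs (9, 8).
R gets 8 moving first and 9 moving second, so R prefers to move second.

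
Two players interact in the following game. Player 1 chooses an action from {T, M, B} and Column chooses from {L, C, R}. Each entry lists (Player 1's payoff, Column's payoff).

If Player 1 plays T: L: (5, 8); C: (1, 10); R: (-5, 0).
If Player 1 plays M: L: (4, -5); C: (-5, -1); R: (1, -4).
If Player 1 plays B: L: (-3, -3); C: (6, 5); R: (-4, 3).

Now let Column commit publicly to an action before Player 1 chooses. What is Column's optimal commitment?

Work backward from Player 1's decision.
- L → Player 1 plays T (best of 5, 4, -3); Column gets 8.
- C → Player 1 plays B (best of 1, -5, 6); Column gets 5.
- R → Player 1 plays M (best of -5, 1, -4); Column gets -4.
Column's induced payoffs are 8, 5, -4, so Column commits to L. Subgame-perfect outcome: (T, L) with payoffs (5, 8).

L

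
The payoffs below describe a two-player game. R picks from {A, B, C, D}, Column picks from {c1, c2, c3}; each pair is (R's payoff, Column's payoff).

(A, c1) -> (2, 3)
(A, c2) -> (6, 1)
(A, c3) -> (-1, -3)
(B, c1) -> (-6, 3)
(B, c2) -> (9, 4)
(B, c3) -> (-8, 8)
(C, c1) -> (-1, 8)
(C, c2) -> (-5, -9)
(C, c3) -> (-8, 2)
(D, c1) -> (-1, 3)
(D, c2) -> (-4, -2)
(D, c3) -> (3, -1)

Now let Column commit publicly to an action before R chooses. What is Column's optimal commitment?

c2

Solve by backward induction (Column leads).
- c1: BR = A, leader payoff 3.
- c2: BR = B, leader payoff 4.
- c3: BR = D, leader payoff -1.
Column's induced payoffs are 3, 4, -1, so Column commits to c2. Subgame-perfect outcome: (B, c2) with payoffs (9, 4).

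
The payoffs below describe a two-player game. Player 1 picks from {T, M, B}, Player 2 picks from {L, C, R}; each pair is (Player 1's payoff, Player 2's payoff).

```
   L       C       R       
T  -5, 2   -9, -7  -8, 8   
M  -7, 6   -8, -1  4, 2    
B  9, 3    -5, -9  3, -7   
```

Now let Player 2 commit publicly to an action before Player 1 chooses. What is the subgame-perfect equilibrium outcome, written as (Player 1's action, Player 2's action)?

Backward induction with Player 2 moving first.
- L → Player 1 plays B (best of -5, -7, 9); Player 2 gets 3.
- C → Player 1 plays B (best of -9, -8, -5); Player 2 gets -9.
- R → Player 1 plays M (best of -8, 4, 3); Player 2 gets 2.
Among 3, -9, 2, the best is 3 at L. Subgame-perfect outcome: (B, L) with payoffs (9, 3).

(B, L)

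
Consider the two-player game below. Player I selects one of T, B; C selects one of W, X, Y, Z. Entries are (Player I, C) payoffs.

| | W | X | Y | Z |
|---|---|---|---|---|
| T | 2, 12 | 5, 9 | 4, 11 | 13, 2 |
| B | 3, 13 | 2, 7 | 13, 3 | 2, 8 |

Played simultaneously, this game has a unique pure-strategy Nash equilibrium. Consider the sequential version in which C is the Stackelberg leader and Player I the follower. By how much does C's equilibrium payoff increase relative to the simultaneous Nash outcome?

0

Solve by backward induction (C leads).
- W: BR = B, leader payoff 13.
- X: BR = T, leader payoff 9.
- Y: BR = B, leader payoff 3.
- Z: BR = T, leader payoff 2.
Among 13, 9, 3, 2, the best is 13 at W. Subgame-perfect outcome: (B, W) with payoffs (3, 13).
Under simultaneous play:
Player I's best replies: W→B; X→T; Y→B; Z→T.
C's best replies: T→W; B→W.
The unique mutual best reply is (B, W), giving (3, 13).
C's commitment gain: 13 − 13 = 0.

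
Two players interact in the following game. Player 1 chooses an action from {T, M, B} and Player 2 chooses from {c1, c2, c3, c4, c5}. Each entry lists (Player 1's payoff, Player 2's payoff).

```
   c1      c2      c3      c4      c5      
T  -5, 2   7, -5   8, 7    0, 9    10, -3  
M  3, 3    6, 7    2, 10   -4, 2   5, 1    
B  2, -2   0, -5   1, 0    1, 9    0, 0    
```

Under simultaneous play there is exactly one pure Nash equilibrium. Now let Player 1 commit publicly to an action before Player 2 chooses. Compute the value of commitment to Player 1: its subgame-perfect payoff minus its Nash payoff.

1

Solve by backward induction (Player 1 leads).
- T: Player 2 compares 2, -5, 7, 9, -3 and picks c4; Player 1 would get 0.
- M: Player 2 compares 3, 7, 10, 2, 1 and picks c3; Player 1 would get 2.
- B: Player 2 compares -2, -5, 0, 9, 0 and picks c4; Player 1 would get 1.
Player 1's induced payoffs are 0, 2, 1, so Player 1 commits to M. Subgame-perfect outcome: (M, c3) with payoffs (2, 10).
Now find the simultaneous Nash equilibrium.
Player 1's best replies: c1→M; c2→T; c3→T; c4→B; c5→T.
Player 2's best replies: T→c4; M→c3; B→c4.
The unique mutual best reply is (B, c4), giving (1, 9).
Player 1's commitment gain: 2 − 1 = 1.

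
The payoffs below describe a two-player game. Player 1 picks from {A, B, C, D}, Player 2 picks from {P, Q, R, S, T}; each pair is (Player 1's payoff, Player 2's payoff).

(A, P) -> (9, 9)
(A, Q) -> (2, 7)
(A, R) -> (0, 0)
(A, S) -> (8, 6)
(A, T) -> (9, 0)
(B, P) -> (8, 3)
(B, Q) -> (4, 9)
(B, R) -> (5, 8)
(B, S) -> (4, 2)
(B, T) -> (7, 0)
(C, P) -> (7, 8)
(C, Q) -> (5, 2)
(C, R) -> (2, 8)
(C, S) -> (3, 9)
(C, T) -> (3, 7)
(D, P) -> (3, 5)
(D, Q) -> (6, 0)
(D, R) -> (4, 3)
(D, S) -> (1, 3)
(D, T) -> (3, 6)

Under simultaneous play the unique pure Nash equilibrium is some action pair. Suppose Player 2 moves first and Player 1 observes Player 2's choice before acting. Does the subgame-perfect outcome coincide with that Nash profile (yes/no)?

Player 1 best-responds to each possible Player 2 move:
- P: Player 1 compares 9, 8, 7, 3 and picks A; Player 2 would get 9.
- Q: Player 1 compares 2, 4, 5, 6 and picks D; Player 2 would get 0.
- R: Player 1 compares 0, 5, 2, 4 and picks B; Player 2 would get 8.
- S: Player 1 compares 8, 4, 3, 1 and picks A; Player 2 would get 6.
- T: Player 1 compares 9, 7, 3, 3 and picks A; Player 2 would get 0.
Player 2's induced payoffs are 9, 0, 8, 6, 0, so Player 2 commits to P. Subgame-perfect outcome: (A, P) with payoffs (9, 9).
For the simultaneous game, intersect best replies.
Player 1's best replies: P→A; Q→D; R→B; S→A; T→A.
Player 2's best replies: A→P; B→Q; C→S; D→T.
Only (A, P) has each player best-responding; Nash payoffs (9, 9).
Sequential outcome (A, P) coincides with the Nash profile (A, P).

yes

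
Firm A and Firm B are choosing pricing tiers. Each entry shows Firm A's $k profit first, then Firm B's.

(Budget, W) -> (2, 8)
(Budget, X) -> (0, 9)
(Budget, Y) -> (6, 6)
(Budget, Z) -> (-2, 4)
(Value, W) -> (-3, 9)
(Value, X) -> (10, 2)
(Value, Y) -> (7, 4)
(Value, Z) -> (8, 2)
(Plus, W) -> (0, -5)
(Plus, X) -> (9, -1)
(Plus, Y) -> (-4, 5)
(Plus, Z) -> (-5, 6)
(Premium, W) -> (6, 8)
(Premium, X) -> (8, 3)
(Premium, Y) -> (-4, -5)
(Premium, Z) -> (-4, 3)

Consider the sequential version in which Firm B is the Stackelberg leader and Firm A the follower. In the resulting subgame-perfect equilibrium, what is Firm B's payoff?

8

Firm A best-responds to each possible Firm B move:
- W: BR = Premium, leader payoff 8.
- X: BR = Value, leader payoff 2.
- Y: BR = Value, leader payoff 4.
- Z: BR = Value, leader payoff 2.
Maximizing over 8, 2, 4, 2, Firm B chooses W. Subgame-perfect outcome: (Premium, W) with payoffs (6, 8).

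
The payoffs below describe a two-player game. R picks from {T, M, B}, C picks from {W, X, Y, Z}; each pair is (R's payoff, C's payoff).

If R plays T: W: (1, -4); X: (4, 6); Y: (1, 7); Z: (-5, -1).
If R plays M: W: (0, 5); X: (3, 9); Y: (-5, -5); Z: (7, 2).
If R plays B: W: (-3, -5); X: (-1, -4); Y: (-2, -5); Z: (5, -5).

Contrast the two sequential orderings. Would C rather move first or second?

If R leads: C's best replies are T→Y, M→X, B→X; R's induced payoffs 1, 3, -1; outcome (M, X), payoffs (3, 9).
If C leads: R's best replies are W→T, X→T, Y→T, Z→M; C's induced payoffs -4, 6, 7, 2; outcome (T, Y), payoffs (1, 7).
C gets 7 moving first and 9 moving second, so C prefers to move second.

second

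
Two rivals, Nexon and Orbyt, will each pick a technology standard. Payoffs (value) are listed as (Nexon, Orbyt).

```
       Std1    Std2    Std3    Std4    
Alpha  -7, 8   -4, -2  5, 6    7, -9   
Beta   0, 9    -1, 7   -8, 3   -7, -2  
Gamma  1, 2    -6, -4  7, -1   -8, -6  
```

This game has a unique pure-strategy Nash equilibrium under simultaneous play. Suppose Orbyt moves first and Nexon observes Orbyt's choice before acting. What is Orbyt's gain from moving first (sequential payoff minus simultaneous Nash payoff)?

Solve by backward induction (Orbyt leads).
- Std1 → Nexon plays Gamma (best of -7, 0, 1); Orbyt gets 2.
- Std2 → Nexon plays Beta (best of -4, -1, -6); Orbyt gets 7.
- Std3 → Nexon plays Gamma (best of 5, -8, 7); Orbyt gets -1.
- Std4 → Nexon plays Alpha (best of 7, -7, -8); Orbyt gets -9.
Maximizing over 2, 7, -1, -9, Orbyt chooses Std2. Subgame-perfect outcome: (Beta, Std2) with payoffs (-1, 7).
Under simultaneous play:
Nexon's best replies: Std1→Gamma; Std2→Beta; Std3→Gamma; Std4→Alpha.
Orbyt's best replies: Alpha→Std1; Beta→Std1; Gamma→Std1.
The unique mutual best reply is (Gamma, Std1), giving (1, 2).
Orbyt's commitment gain: 7 − 2 = 5.

5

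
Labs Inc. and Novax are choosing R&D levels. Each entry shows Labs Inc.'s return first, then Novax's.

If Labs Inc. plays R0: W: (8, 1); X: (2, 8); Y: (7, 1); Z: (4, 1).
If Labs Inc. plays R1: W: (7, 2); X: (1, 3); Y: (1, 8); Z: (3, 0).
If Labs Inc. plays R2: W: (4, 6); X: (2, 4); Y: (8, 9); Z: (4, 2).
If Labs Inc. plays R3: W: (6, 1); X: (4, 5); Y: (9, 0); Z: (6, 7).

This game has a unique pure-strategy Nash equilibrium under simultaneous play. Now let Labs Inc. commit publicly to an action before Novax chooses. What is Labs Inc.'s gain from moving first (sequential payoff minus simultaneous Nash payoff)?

2

Novax best-responds to each possible Labs Inc. move:
- R0: Novax compares 1, 8, 1, 1 and picks X; Labs Inc. would get 2.
- R1: Novax compares 2, 3, 8, 0 and picks Y; Labs Inc. would get 1.
- R2: Novax compares 6, 4, 9, 2 and picks Y; Labs Inc. would get 8.
- R3: Novax compares 1, 5, 0, 7 and picks Z; Labs Inc. would get 6.
Among 2, 1, 8, 6, the best is 8 at R2. Subgame-perfect outcome: (R2, Y) with payoffs (8, 9).
Under simultaneous play:
Labs Inc.'s best replies: W→R0; X→R3; Y→R3; Z→R3.
Novax's best replies: R0→X; R1→Y; R2→Y; R3→Z.
Only (R3, Z) has each player best-responding; Nash payoffs (6, 7).
Labs Inc.'s commitment gain: 8 − 6 = 2.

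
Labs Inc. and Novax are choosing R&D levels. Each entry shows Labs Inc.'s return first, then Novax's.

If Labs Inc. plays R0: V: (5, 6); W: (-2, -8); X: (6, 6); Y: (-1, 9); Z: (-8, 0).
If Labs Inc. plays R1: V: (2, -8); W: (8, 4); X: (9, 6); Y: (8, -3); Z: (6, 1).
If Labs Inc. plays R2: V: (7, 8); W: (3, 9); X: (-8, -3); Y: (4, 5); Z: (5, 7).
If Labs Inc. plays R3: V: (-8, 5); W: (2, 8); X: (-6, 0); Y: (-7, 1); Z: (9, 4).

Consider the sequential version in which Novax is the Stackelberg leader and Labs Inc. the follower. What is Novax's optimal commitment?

Solve by backward induction (Novax leads).
- V: BR = R2, leader payoff 8.
- W: BR = R1, leader payoff 4.
- X: BR = R1, leader payoff 6.
- Y: BR = R1, leader payoff -3.
- Z: BR = R3, leader payoff 4.
Novax's induced payoffs are 8, 4, 6, -3, 4, so Novax commits to V. Subgame-perfect outcome: (R2, V) with payoffs (7, 8).

V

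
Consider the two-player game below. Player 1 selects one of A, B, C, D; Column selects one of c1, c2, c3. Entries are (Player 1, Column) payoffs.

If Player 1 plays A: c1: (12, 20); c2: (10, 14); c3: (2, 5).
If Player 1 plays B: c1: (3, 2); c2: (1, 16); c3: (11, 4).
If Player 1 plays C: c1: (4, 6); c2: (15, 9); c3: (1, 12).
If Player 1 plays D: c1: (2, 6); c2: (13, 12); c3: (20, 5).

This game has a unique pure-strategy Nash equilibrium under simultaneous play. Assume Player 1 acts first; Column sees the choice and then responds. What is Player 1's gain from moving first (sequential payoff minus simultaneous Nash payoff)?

1

Work backward from Column's decision.
- A: BR = c1, leader payoff 12.
- B: BR = c2, leader payoff 1.
- C: BR = c3, leader payoff 1.
- D: BR = c2, leader payoff 13.
Maximizing over 12, 1, 1, 13, Player 1 chooses D. Subgame-perfect outcome: (D, c2) with payoffs (13, 12).
Now find the simultaneous Nash equilibrium.
Player 1's best replies: c1→A; c2→C; c3→D.
Column's best replies: A→c1; B→c2; C→c3; D→c2.
The unique mutual best reply is (A, c1), giving (12, 20).
Player 1's commitment gain: 13 − 12 = 1.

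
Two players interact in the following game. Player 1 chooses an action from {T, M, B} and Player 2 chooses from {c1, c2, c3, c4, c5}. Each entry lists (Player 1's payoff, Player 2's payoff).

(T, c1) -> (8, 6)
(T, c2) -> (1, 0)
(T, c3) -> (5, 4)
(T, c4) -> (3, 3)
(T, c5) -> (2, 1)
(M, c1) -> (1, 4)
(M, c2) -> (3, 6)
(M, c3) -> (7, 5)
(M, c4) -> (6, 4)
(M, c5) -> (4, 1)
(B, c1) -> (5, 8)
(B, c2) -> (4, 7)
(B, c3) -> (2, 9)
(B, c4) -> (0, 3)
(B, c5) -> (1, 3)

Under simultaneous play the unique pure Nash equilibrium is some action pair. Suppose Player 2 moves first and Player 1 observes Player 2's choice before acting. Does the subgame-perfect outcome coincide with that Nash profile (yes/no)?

Backward induction with Player 2 moving first.
- c1: Player 1 compares 8, 1, 5 and picks T; Player 2 would get 6.
- c2: Player 1 compares 1, 3, 4 and picks B; Player 2 would get 7.
- c3: Player 1 compares 5, 7, 2 and picks M; Player 2 would get 5.
- c4: Player 1 compares 3, 6, 0 and picks M; Player 2 would get 4.
- c5: Player 1 compares 2, 4, 1 and picks M; Player 2 would get 1.
Maximizing over 6, 7, 5, 4, 1, Player 2 chooses c2. Subgame-perfect outcome: (B, c2) with payoffs (4, 7).
For the simultaneous game, intersect best replies.
Player 1's best replies: c1→T; c2→B; c3→M; c4→M; c5→M.
Player 2's best replies: T→c1; M→c2; B→c3.
The unique mutual best reply is (T, c1), giving (8, 6).
Sequential outcome (B, c2) differs from the Nash profile (T, c1).

no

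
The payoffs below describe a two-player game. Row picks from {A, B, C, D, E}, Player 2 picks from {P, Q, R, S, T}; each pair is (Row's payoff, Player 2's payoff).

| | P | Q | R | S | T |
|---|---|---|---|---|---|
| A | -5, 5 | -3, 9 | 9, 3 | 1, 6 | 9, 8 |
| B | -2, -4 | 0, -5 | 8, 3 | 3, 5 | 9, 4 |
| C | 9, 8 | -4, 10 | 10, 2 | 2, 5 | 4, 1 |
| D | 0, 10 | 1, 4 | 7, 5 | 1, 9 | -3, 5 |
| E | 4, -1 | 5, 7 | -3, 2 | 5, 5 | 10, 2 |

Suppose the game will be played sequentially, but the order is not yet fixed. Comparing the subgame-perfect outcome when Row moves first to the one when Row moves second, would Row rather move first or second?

If Row leads: Player 2's best replies are A→Q, B→S, C→Q, D→P, E→Q; Row's induced payoffs -3, 3, -4, 0, 5; outcome (E, Q), payoffs (5, 7).
If Player 2 leads: Row's best replies are P→C, Q→E, R→C, S→E, T→E; Player 2's induced payoffs 8, 7, 2, 5, 2; outcome (C, P), payoffs (9, 8).
Row gets 5 moving first and 9 moving second, so Row prefers to move second.

second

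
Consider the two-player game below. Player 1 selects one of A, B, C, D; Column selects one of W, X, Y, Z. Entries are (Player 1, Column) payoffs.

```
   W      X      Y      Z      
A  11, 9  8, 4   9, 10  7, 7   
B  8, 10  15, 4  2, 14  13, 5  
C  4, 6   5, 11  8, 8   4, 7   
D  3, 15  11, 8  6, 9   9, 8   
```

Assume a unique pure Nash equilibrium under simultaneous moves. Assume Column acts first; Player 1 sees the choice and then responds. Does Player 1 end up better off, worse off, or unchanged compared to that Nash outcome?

unchanged

Player 1 best-responds to each possible Column move:
- W: Player 1 compares 11, 8, 4, 3 and picks A; Column would get 9.
- X: Player 1 compares 8, 15, 5, 11 and picks B; Column would get 4.
- Y: Player 1 compares 9, 2, 8, 6 and picks A; Column would get 10.
- Z: Player 1 compares 7, 13, 4, 9 and picks B; Column would get 5.
Among 9, 4, 10, 5, the best is 10 at Y. Subgame-perfect outcome: (A, Y) with payoffs (9, 10).
For the simultaneous game, intersect best replies.
Player 1's best replies: W→A; X→B; Y→A; Z→B.
Column's best replies: A→Y; B→Y; C→X; D→W.
The unique mutual best reply is (A, Y), giving (9, 10).
Player 1 earns 9 sequentially versus 9 at the Nash outcome: unchanged.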